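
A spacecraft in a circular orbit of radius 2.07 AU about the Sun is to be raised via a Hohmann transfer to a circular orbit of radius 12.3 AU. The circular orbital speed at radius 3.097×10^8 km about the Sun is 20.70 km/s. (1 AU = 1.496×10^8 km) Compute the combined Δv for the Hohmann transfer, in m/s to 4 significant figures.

Δv = 10320 m/s

From the circular-orbit relation v² = μ/r at r = 3.097×10^8 km: μ = v²r = (20.70)² × 3.097×10^8 = 1.32703×10^11 km³/s².
In km: r₁ = 2.07 × 1.496×10^8 = 3.09672×10^8 km; r₂ = 12.3 × 1.496×10^8 = 1.84008×10^9 km.
Semi-major axis of the transfer orbit: a_t = (3.09672×10^8 + 1.84008×10^9)/2 = 1.074876×10^9 km.
Circular speed at r₁: v₁ = √(μ/r₁) = √(1.32703×10^11/3.09672×10^8) = 20.701 km/s.
Transfer-orbit speed at r₁ (v² = μ(2/r − 1/a)): v_p = √[μ(2/r₁ − 1/a_t)] = 27.085 km/s.
First burn Δv₁ = |v_p − v₁| = 6.384 km/s.
At r₂, v₂ = √(μ/r₂) = 8.492 km/s.
Transfer-orbit speed at r₂: v_a = √[μ(2/r₂ − 1/a_t)] = 4.558 km/s.
Second burn Δv₂ = |v₂ − v_a| = 3.934 km/s.
Total Δv = Δv₁ + Δv₂ = 10.32 km/s.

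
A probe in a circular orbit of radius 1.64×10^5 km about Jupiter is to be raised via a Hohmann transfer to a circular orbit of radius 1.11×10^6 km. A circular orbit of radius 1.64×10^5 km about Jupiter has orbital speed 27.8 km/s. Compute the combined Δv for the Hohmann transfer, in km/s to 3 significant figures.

From the circular-orbit relation v² = μ/r at r = 1.64×10^5 km: μ = v²r = (27.8)² × 1.64×10^5 = 1.26746×10^8 km³/s².
Semi-major axis of the transfer orbit: a_t = (1.640×10^5 + 1.110×10^6)/2 = 6.370×10^5 km.
At r₁ the circular-orbit speed is v₁ = √(μ/r₁) = 27.800 km/s.
On the transfer ellipse at r₁, v² = μ(2/r − 1/a) gives v_p = √[μ(2/r₁ − 1/a_t)] = 36.698 km/s.
First burn Δv₁ = |v_p − v₁| = 8.898 km/s.
Circular speed at r₂: v₂ = √(μ/r₂) = 10.686 km/s.
Transfer-orbit speed at r₂: v_a = √[μ(2/r₂ − 1/a_t)] = 5.4220 km/s.
Second burn Δv₂ = |v₂ − v_a| = 5.264 km/s.
Δv = Δv₁ + Δv₂ = 8.898 + 5.264 = 14.16 km/s.

Δv = 14.2 km/s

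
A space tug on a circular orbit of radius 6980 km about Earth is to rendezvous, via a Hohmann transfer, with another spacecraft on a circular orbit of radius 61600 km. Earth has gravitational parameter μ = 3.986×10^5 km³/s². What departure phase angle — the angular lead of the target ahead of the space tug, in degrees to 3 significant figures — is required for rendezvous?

φ = 105°

Transfer-ellipse semi-major axis a_t = (r₁ + r₂)/2 = (6980 + 61600)/2 = 34290 km.
Transfer time t = π√(a_t³/μ) = 31596 s.
The target's mean motion on its circular orbit is ω₂ = √(μ/r₂³) = 4.1295×10^-5 rad/s.
Angle swept by the target during transfer: ω₂·t = 1.3048 rad = 74.76°.
The space tug traverses 180° on the transfer ellipse, so the target must lead by 180° − 74.76° = 105°.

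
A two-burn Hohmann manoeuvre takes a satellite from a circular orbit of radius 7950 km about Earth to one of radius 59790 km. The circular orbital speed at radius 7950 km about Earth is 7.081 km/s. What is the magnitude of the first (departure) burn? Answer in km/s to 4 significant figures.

From the circular-orbit relation v² = μ/r at r = 7950 km: μ = v²r = (7.081)² × 7950 = 3.98617×10^5 km³/s².
Transfer-ellipse semi-major axis a_t = (r₁ + r₂)/2 = (7950 + 59790)/2 = 33870 km.
Circular speed at r = 7950 km: v_c = √(μ/r) = 7.081 km/s.
Transfer-orbit speed at the same r (vis-viva, a = a_t): v_t = √[μ(2/r − 1/a_t)] = 9.408 km/s.
Δv₁ = |v_t − v_c| = |9.408 − 7.081| = 2.327 km/s.

Δv₁ = 2.327 km/s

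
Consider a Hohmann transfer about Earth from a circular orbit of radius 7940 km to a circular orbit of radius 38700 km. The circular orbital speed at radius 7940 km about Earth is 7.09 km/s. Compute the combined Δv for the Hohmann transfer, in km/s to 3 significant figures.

Δv = 3.38 km/s

From the circular-orbit relation v² = μ/r at r = 7940 km: μ = v²r = (7.09)² × 7940 = 3.99129×10^5 km³/s².
Semi-major axis of the transfer orbit: a_t = (7940 + 38700)/2 = 23320 km.
At r₁ the circular-orbit speed is v₁ = √(μ/r₁) = 7.0900 km/s.
Transfer-orbit speed at r₁ (vis-viva): v_p = √[μ(2/r₁ − 1/a_t)] = 9.1335 km/s.
First burn Δv₁ = |v_p − v₁| = 2.0435 km/s.
At r₂, v₂ = √(μ/r₂) = 3.2114 km/s.
Transfer-orbit speed at r₂: v_a = √[μ(2/r₂ − 1/a_t)] = 1.8739 km/s.
Second burn Δv₂ = |v₂ − v_a| = 1.3375 km/s.
Δv = Δv₁ + Δv₂ = 2.0435 + 1.3375 = 3.381 km/s.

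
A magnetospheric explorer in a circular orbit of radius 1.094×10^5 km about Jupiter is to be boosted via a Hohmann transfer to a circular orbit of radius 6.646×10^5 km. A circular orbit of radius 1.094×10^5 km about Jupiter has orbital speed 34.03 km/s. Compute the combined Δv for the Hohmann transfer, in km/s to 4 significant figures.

Δv = 17.03 km/s

From the circular-orbit relation v² = μ/r at r = 1.094×10^5 km: μ = v²r = (34.03)² × 1.094×10^5 = 1.26690×10^8 km³/s².
Transfer-ellipse semi-major axis a_t = (r₁ + r₂)/2 = (1.094×10^5 + 6.646×10^5)/2 = 3.870×10^5 km.
At r₁ the circular-orbit speed is v₁ = √(μ/r₁) = 34.030 km/s.
Transfer-orbit speed at r₁ (v² = μ(2/r − 1/a)): v_p = √[μ(2/r₁ − 1/a_t)] = 44.595 km/s.
First burn Δv₁ = |v_p − v₁| = 10.565 km/s.
At r₂, v₂ = √(μ/r₂) = 13.8067 km/s.
Transfer-orbit speed at r₂: v_a = √[μ(2/r₂ − 1/a_t)] = 7.34080 km/s.
Second burn Δv₂ = |v₂ − v_a| = 6.4659 km/s.
Total Δv = Δv₁ + Δv₂ = 17.03 km/s.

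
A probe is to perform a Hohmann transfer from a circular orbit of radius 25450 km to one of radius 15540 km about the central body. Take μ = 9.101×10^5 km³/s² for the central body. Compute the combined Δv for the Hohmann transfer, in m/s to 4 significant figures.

Semi-major axis of the transfer orbit: a_t = (25450 + 15540)/2 = 20495 km.
At r₁ the circular-orbit speed is v₁ = √(μ/r₁) = 5.9800 km/s.
On the transfer ellipse at r₁, vis-viva equation gives v_a = √[μ(2/r₁ − 1/a_t)] = 5.2072 km/s.
First burn Δv₁ = |v_a − v₁| = 0.7728 km/s.
Circular speed at r₂: v₂ = √(μ/r₂) = 7.65278 km/s.
Transfer-orbit speed at r₂: v_p = √[μ(2/r₂ − 1/a_t)] = 8.52784 km/s.
Second burn Δv₂ = |v₂ − v_p| = 0.8751 km/s.
Δv = Δv₁ + Δv₂ = 0.7728 + 0.8751 = 1.648 km/s.

Δv = 1648 m/s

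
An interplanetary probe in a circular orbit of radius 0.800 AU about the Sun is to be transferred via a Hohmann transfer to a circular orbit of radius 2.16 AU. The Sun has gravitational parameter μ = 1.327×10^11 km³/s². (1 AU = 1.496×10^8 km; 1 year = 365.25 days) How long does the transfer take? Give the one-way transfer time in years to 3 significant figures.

t = 0.900 years

In km: r₁ = 0.800 × 1.496×10^8 = 1.1968×10^8 km; r₂ = 2.16 × 1.496×10^8 = 3.23136×10^8 km.
The Hohmann ellipse has a_t = (r₁ + r₂)/2 = 2.21408×10^8 km.
Half the transfer-orbit period gives t = π√(a_t³/μ) = 2.841×10^7 s.
Converting: 2.841×10^7 s ÷ 3.15576×10^7 s/year (365.25 × 86400) = 0.900 years.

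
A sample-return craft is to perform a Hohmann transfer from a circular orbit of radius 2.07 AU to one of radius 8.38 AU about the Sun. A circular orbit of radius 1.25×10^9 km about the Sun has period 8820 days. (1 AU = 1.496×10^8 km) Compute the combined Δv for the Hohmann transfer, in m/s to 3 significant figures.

From Kepler's third law T² = 4π²r³/μ at r = 1.25×10^9 km, T = 8820 days = 8820 × 86400 s = 7.62048×10^8 s: μ = 4π²r³/T² = 1.32778×10^11 km³/s².
In km: r₁ = 2.07 × 1.496×10^8 = 3.09672×10^8 km; r₂ = 8.38 × 1.496×10^8 = 1.253648×10^9 km.
Transfer-ellipse semi-major axis a_t = (r₁ + r₂)/2 = (3.09672×10^8 + 1.253648×10^9)/2 = 7.8166×10^8 km.
Circular speed at r₁: v₁ = √(μ/r₁) = √(1.32778×10^11/3.09672×10^8) = 20.7067 km/s.
Transfer-orbit speed at r₁ (vis-viva): v_p = √[μ(2/r₁ − 1/a_t)] = 26.2235 km/s.
First burn Δv₁ = |v_p − v₁| = 5.517 km/s.
Circular speed at r₂: v₂ = √(μ/r₂) = 10.2914 km/s.
Transfer-orbit speed at r₂: v_a = √[μ(2/r₂ − 1/a_t)] = 6.47764 km/s.
Second burn Δv₂ = |v₂ − v_a| = 3.814 km/s.
Δv = Δv₁ + Δv₂ = 5.517 + 3.814 = 9.331 km/s.

Δv = 9330 m/s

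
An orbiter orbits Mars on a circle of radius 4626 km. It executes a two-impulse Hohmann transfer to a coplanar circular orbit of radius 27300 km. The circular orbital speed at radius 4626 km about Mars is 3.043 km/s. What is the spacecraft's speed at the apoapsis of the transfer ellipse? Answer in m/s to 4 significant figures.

v = 674.3 m/s

From the circular-orbit relation v² = μ/r at r = 4626 km: μ = v²r = (3.043)² × 4626 = 42836.1 km³/s².
Transfer-ellipse semi-major axis a_t = (r₁ + r₂)/2 = (4626 + 27300)/2 = 15963 km.
The apoapsis of the transfer ellipse is at r = 27300 km.
Vis-viva: v = √[μ(2/r − 1/a_t)] = √[42836.1 × (2/27300 − 1/15963)] = 0.6743 km/s.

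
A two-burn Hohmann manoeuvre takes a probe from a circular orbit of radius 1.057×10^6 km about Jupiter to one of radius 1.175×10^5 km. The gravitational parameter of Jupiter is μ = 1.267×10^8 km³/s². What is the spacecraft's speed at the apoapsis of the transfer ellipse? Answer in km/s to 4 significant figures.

v = 4.897 km/s

Semi-major axis of the transfer orbit: a_t = (1.057×10^6 + 1.175×10^5)/2 = 5.8725×10^5 km.
The apoapsis of the transfer ellipse is at r = 1.057×10^6 km.
Vis-viva: v = √[μ(2/r − 1/a_t)] = √[1.267×10^8 × (2/1.057×10^6 − 1/5.8725×10^5)] = 4.897 km/s.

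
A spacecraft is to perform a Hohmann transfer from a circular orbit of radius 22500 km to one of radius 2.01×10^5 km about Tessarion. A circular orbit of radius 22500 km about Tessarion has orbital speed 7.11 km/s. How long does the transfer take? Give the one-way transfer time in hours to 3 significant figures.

t = 30.6 hours

From the circular-orbit relation v² = μ/r at r = 22500 km: μ = v²r = (7.11)² × 22500 = 1.13742×10^6 km³/s².
The Hohmann ellipse has a_t = (r₁ + r₂)/2 = 1.1175×10^5 km.
By Kepler's third law the transfer-orbit period is T = 2π√(a_t³/μ), so t = T/2 = 1.100×10^5 s.
Converting: 1.100×10^5 s ÷ 3600 s/hour = 30.6 hours.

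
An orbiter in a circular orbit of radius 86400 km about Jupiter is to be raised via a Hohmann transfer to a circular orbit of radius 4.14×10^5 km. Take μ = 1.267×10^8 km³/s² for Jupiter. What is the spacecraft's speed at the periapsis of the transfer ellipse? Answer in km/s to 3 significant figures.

v = 49.3 km/s

Semi-major axis of the transfer orbit: a_t = (86400 + 4.140×10^5)/2 = 2.502×10^5 km.
At periapsis, r = 86400 km.
Vis-viva: v = √[μ(2/r − 1/a_t)] = √[1.267×10^8 × (2/86400 − 1/2.502×10^5)] = 49.26 km/s.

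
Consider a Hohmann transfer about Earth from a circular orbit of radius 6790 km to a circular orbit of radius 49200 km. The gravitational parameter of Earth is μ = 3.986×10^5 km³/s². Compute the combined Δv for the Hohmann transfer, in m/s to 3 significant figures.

Δv = 3940 m/s

Transfer-ellipse semi-major axis a_t = (r₁ + r₂)/2 = (6790 + 49200)/2 = 27995 km.
At r₁ the circular-orbit speed is v₁ = √(μ/r₁) = 7.6619 km/s.
Transfer-orbit speed at r₁ (vis-viva): v_p = √[μ(2/r₁ − 1/a_t)] = 10.157 km/s.
First burn Δv₁ = |v_p − v₁| = 2.495 km/s.
Circular speed at r₂: v₂ = √(μ/r₂) = 2.84634 km/s.
Transfer-orbit speed at r₂: v_a = √[μ(2/r₂ − 1/a_t)] = 1.40178 km/s.
Second burn Δv₂ = |v₂ − v_a| = 1.445 km/s.
Δv = Δv₁ + Δv₂ = 2.495 + 1.445 = 3.940 km/s.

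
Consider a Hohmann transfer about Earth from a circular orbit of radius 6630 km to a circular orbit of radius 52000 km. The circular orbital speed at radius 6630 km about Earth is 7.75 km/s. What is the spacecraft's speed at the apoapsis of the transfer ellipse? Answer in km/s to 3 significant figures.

From the circular-orbit relation v² = μ/r at r = 6630 km: μ = v²r = (7.75)² × 6630 = 3.98214×10^5 km³/s².
The Hohmann ellipse has a_t = (r₁ + r₂)/2 = 29315 km.
The apoapsis of the transfer ellipse is at r = 52000 km.
Vis-viva: v = √[μ(2/r − 1/a_t)] = √[3.98214×10^5 × (2/52000 − 1/29315)] = 1.316 km/s.

v = 1.32 km/s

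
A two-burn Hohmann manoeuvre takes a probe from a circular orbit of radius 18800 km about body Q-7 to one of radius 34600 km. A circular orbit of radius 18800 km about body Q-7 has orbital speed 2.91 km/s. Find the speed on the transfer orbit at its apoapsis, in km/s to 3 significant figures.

From the circular-orbit relation v² = μ/r at r = 18800 km: μ = v²r = (2.91)² × 18800 = 1.59200×10^5 km³/s².
Transfer-ellipse semi-major axis a_t = (r₁ + r₂)/2 = (18800 + 34600)/2 = 26700 km.
The apoapsis of the transfer ellipse is at r = 34600 km.
From the vis-viva equation, v = √[μ(2/r − 1/a_t)] = 1.800 km/s.

v = 1.80 km/s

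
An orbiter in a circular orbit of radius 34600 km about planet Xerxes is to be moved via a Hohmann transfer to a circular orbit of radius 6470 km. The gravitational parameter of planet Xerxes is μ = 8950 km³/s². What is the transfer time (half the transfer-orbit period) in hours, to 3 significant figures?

t = 27.1 hours

Transfer-ellipse semi-major axis a_t = (r₁ + r₂)/2 = (34600 + 6470)/2 = 20535 km.
Transfer time t = π√(a_t³/μ) = π√((20535)³ / 8950) = 97720 s.
Converting: 97720 s ÷ 3600 s/hour = 27.1 hours.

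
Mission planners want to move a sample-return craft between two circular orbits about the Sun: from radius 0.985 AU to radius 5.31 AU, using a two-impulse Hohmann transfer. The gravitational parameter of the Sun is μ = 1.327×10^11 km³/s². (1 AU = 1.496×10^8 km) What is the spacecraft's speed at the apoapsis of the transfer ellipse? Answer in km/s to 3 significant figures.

v = 7.23 km/s

In km: r₁ = 0.985 × 1.496×10^8 = 1.47356×10^8 km; r₂ = 5.31 × 1.496×10^8 = 7.94376×10^8 km.
Semi-major axis of the transfer orbit: a_t = (1.47356×10^8 + 7.94376×10^8)/2 = 4.70866×10^8 km.
At apoapsis, r = 7.94376×10^8 km.
Applying v² = μ(2/r − 1/a_t): v = 7.230 km/s.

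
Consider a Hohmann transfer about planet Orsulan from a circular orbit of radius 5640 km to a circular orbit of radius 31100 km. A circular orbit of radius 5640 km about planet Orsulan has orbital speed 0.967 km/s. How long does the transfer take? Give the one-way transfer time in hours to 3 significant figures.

From the circular-orbit relation v² = μ/r at r = 5640 km: μ = v²r = (0.967)² × 5640 = 5273.90 km³/s².
Semi-major axis of the transfer orbit: a_t = (5640 + 31100)/2 = 18370 km.
Transfer time t = π√(a_t³/μ) = π√((18370)³ / 5273.90) = 1.077×10^5 s.
Converting: 1.077×10^5 s ÷ 3600 s/hour = 29.9 hours.

t = 29.9 hours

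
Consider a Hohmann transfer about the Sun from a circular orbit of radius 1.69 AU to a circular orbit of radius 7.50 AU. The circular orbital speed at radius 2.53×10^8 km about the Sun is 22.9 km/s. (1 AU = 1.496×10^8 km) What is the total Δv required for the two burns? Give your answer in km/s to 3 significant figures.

From the circular-orbit relation v² = μ/r at r = 2.53×10^8 km: μ = v²r = (22.9)² × 2.53×10^8 = 1.32676×10^11 km³/s².
In km: r₁ = 1.69 × 1.496×10^8 = 2.52824×10^8 km; r₂ = 7.50 × 1.496×10^8 = 1.122×10^9 km.
Transfer-ellipse semi-major axis a_t = (r₁ + r₂)/2 = (2.52824×10^8 + 1.122×10^9)/2 = 6.87412×10^8 km.
Circular speed at r₁: v₁ = √(μ/r₁) = √(1.32676×10^11/2.52824×10^8) = 22.908 km/s.
Transfer-orbit speed at r₁ (vis-viva): v_p = √[μ(2/r₁ − 1/a_t)] = 29.267 km/s.
First burn Δv₁ = |v_p − v₁| = 6.359 km/s.
At r₂, v₂ = √(μ/r₂) = 10.874 km/s.
Transfer-orbit speed at r₂: v_a = √[μ(2/r₂ − 1/a_t)] = 6.5948 km/s.
Second burn Δv₂ = |v₂ − v_a| = 4.279 km/s.
Total Δv = Δv₁ + Δv₂ = 10.64 km/s.

Δv = 10.6 km/s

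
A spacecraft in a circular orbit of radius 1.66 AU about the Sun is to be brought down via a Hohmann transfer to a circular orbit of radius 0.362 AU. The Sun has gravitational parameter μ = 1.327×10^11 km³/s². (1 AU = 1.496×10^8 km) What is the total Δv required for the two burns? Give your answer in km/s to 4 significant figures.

In km: r₁ = 1.66 × 1.496×10^8 = 2.48336×10^8 km; r₂ = 0.362 × 1.496×10^8 = 5.41552×10^7 km.
Transfer-ellipse semi-major axis a_t = (r₁ + r₂)/2 = (2.48336×10^8 + 5.41552×10^7)/2 = 1.512456×10^8 km.
Circular speed at r₁: v₁ = √(μ/r₁) = √(1.327×10^11/2.48336×10^8) = 23.116 km/s.
Transfer-orbit speed at r₁ (v² = μ(2/r − 1/a)): v_a = √[μ(2/r₁ − 1/a_t)] = 13.832 km/s.
First burn Δv₁ = |v_a − v₁| = 9.284 km/s.
Circular speed at r₂: v₂ = √(μ/r₂) = 49.50 km/s.
Transfer-orbit speed at r₂: v_p = √[μ(2/r₂ − 1/a_t)] = 63.43 km/s.
Second burn Δv₂ = |v₂ − v_p| = 13.93 km/s.
Δv = Δv₁ + Δv₂ = 9.284 + 13.93 = 23.21 km/s.

Δv = 23.21 km/s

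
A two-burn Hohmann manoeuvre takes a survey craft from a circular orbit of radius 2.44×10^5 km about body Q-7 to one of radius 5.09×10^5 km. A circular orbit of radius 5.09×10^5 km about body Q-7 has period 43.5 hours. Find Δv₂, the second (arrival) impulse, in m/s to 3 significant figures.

Δv₂ = 3980 m/s

From Kepler's third law T² = 4π²r³/μ at r = 5.09×10^5 km, T = 43.5 hours = 43.5 × 3600 s = 1.566×10^5 s: μ = 4π²r³/T² = 2.12290×10^8 km³/s².
The Hohmann ellipse has a_t = (r₁ + r₂)/2 = 3.765×10^5 km.
Circular speed at r = 5.090×10^5 km: v_c = √(μ/r) = 20.4224 km/s.
Transfer-orbit speed at the same r (vis-viva, a = a_t): v_t = √[μ(2/r − 1/a_t)] = 16.4406 km/s.
Δv₂ = |v_t − v_c| = |16.4406 − 20.4224| = 3.982 km/s.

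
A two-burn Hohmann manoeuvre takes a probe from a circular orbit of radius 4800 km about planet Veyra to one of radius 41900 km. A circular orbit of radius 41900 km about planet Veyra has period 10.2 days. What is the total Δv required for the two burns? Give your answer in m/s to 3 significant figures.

From Kepler's third law T² = 4π²r³/μ at r = 41900 km, T = 10.2 days = 10.2 × 86400 s = 8.8128×10^5 s: μ = 4π²r³/T² = 3739.16 km³/s².
The Hohmann ellipse has a_t = (r₁ + r₂)/2 = 23350 km.
Circular speed at r₁: v₁ = √(μ/r₁) = √(3739.16/4800) = 0.88260 km/s.
Transfer-orbit speed at r₁ (vis-viva equation): v_p = √[μ(2/r₁ − 1/a_t)] = 1.1823 km/s.
First burn Δv₁ = |v_p − v₁| = 0.2997 km/s.
At r₂, v₂ = √(μ/r₂) = 0.2987 km/s.
Transfer-orbit speed at r₂: v_a = √[μ(2/r₂ − 1/a_t)] = 0.1354 km/s.
Second burn Δv₂ = |v₂ − v_a| = 0.1633 km/s.
Δv = Δv₁ + Δv₂ = 0.2997 + 0.1633 = 0.4630 km/s.

Δv = 463 m/s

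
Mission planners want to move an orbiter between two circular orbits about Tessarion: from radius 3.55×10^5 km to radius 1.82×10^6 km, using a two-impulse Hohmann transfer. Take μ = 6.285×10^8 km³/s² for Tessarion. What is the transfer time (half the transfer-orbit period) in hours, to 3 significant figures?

t = 39.5 hours

The Hohmann ellipse has a_t = (r₁ + r₂)/2 = 1.0875×10^6 km.
Half the transfer-orbit period gives t = π√(a_t³/μ) = 1.421×10^5 s.
Converting: 1.421×10^5 s ÷ 3600 s/hour = 39.5 hours.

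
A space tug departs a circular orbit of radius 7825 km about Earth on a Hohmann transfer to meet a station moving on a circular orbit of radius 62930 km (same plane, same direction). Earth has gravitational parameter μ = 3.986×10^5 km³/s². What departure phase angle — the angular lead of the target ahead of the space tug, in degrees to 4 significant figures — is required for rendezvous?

The Hohmann ellipse has a_t = (r₁ + r₂)/2 = 35377.5 km.
Transfer time t = π√(a_t³/μ) = 33111 s.
The target's mean motion on its circular orbit is ω₂ = √(μ/r₂³) = 3.9993×10^-5 rad/s.
Angle swept by the target during transfer: ω₂·t = 1.3242 rad = 75.87°.
Arrival is 180° from departure on the ellipse, so φ = 180° − 75.87° = 104.1°.

φ = 104.1°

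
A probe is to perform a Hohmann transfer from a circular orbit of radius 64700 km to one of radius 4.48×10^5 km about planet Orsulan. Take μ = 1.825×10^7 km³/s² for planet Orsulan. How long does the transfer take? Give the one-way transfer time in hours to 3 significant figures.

t = 26.5 hours

Semi-major axis of the transfer orbit: a_t = (64700 + 4.480×10^5)/2 = 2.5635×10^5 km.
Half the transfer-orbit period gives t = π√(a_t³/μ) = 95450 s.
Converting: 95450 s ÷ 3600 s/hour = 26.5 hours.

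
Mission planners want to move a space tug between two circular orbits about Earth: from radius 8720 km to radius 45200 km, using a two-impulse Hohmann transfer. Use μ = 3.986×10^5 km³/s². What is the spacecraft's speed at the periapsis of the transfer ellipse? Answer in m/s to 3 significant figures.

Transfer-ellipse semi-major axis a_t = (r₁ + r₂)/2 = (8720 + 45200)/2 = 26960 km.
The periapsis of the transfer ellipse is at r = 8720 km.
Vis-viva: v = √[μ(2/r − 1/a_t)] = √[3.986×10^5 × (2/8720 − 1/26960)] = 8.754 km/s.

v = 8750 m/s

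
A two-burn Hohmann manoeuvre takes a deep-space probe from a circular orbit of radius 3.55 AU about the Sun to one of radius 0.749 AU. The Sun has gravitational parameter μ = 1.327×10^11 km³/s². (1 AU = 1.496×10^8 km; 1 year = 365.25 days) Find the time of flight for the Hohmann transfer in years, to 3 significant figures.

t = 1.58 years

In km: r₁ = 3.55 × 1.496×10^8 = 5.3108×10^8 km; r₂ = 0.749 × 1.496×10^8 = 1.120504×10^8 km.
Semi-major axis of the transfer orbit: a_t = (5.3108×10^8 + 1.120504×10^8)/2 = 3.215652×10^8 km.
Transfer time t = π√(a_t³/μ) = π√((3.215652×10^8)³ / 1.327×10^11) = 4.973×10^7 s.
Converting: 4.973×10^7 s ÷ 3.15576×10^7 s/year (365.25 × 86400) = 1.58 years.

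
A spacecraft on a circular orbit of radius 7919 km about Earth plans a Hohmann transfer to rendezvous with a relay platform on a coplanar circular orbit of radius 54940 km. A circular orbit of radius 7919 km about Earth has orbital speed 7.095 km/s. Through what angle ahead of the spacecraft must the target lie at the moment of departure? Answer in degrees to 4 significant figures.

φ = 102.1°

From the circular-orbit relation v² = μ/r at r = 7919 km: μ = v²r = (7.095)² × 7919 = 3.98635×10^5 km³/s².
Transfer-ellipse semi-major axis a_t = (r₁ + r₂)/2 = (7919 + 54940)/2 = 31429.5 km.
Transfer time t = π√(a_t³/μ) = 27725 s.
The target's mean motion on its circular orbit is ω₂ = √(μ/r₂³) = 4.9029×10^-5 rad/s.
Angle swept by the target during transfer: ω₂·t = 1.3593 rad = 77.88°.
Arrival is 180° from departure on the ellipse, so φ = 180° − 77.88° = 102.1°.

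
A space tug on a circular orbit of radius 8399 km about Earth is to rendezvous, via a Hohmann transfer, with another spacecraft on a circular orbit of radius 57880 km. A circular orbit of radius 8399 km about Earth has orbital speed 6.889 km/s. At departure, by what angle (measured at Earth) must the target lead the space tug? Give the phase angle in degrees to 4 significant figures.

From the circular-orbit relation v² = μ/r at r = 8399 km: μ = v²r = (6.889)² × 8399 = 3.98602×10^5 km³/s².
Semi-major axis of the transfer orbit: a_t = (8399 + 57880)/2 = 33139.5 km.
The half-period of the transfer ellipse is t = π√(a_t³/μ) = 30020 s.
Target angular speed ω₂ = √(μ/r₂³) = 4.534×10^-5 rad/s.
Angle swept by the target during transfer: ω₂·t = 1.361 rad = 77.98°.
The space tug traverses 180° on the transfer ellipse, so the target must lead by 180° − 77.98° = 102.0°.

φ = 102.0°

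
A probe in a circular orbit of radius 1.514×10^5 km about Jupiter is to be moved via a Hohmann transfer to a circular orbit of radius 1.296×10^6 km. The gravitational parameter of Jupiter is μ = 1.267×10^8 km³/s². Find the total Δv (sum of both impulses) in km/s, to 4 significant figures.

Δv = 15.15 km/s

Semi-major axis of the transfer orbit: a_t = (1.514×10^5 + 1.296×10^6)/2 = 7.237×10^5 km.
At r₁ the circular-orbit speed is v₁ = √(μ/r₁) = 28.928 km/s.
On the transfer ellipse at r₁, vis-viva equation gives v_p = √[μ(2/r₁ − 1/a_t)] = 38.712 km/s.
First burn Δv₁ = |v_p − v₁| = 9.784 km/s.
At r₂, v₂ = √(μ/r₂) = 9.887 km/s.
Transfer-orbit speed at r₂: v_a = √[μ(2/r₂ − 1/a_t)] = 4.522 km/s.
Second burn Δv₂ = |v₂ − v_a| = 5.365 km/s.
Total Δv = Δv₁ + Δv₂ = 15.15 km/s.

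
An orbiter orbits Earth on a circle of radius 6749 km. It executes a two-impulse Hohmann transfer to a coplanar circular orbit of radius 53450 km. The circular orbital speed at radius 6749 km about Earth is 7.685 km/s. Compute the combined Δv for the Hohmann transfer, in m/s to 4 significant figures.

From the circular-orbit relation v² = μ/r at r = 6749 km: μ = v²r = (7.685)² × 6749 = 3.98591×10^5 km³/s².
Semi-major axis of the transfer orbit: a_t = (6749 + 53450)/2 = 30099.5 km.
Circular speed at r₁: v₁ = √(μ/r₁) = √(3.98591×10^5/6749) = 7.6850 km/s.
On the transfer ellipse at r₁, vis-viva gives v_p = √[μ(2/r₁ − 1/a_t)] = 10.241 km/s.
First burn Δv₁ = |v_p − v₁| = 2.556 km/s.
Circular speed at r₂: v₂ = √(μ/r₂) = 2.731 km/s.
Transfer-orbit speed at r₂: v_a = √[μ(2/r₂ − 1/a_t)] = 1.293 km/s.
Second burn Δv₂ = |v₂ − v_a| = 1.438 km/s.
Total Δv = Δv₁ + Δv₂ = 3.994 km/s.

Δv = 3994 m/s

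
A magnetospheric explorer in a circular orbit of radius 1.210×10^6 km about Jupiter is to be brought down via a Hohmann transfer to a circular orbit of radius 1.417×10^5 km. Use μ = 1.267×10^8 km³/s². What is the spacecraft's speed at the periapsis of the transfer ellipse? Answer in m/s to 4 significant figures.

v = 40010 m/s

Transfer-ellipse semi-major axis a_t = (r₁ + r₂)/2 = (1.210×10^6 + 1.417×10^5)/2 = 6.7585×10^5 km.
The periapsis of the transfer ellipse is at r = 1.417×10^5 km.
From the vis-viva equation, v = √[μ(2/r − 1/a_t)] = 40.01 km/s.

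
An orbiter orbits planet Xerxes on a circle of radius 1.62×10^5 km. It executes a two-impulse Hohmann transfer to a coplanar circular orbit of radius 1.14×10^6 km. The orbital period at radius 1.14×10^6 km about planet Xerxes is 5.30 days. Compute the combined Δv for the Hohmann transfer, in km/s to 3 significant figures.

From Kepler's third law T² = 4π²r³/μ at r = 1.14×10^6 km, T = 5.30 days = 5.30 × 86400 s = 4.5792×10^5 s: μ = 4π²r³/T² = 2.78930×10^8 km³/s².
Semi-major axis of the transfer orbit: a_t = (1.620×10^5 + 1.140×10^6)/2 = 6.510×10^5 km.
At r₁ the circular-orbit speed is v₁ = √(μ/r₁) = 41.4945 km/s.
On the transfer ellipse at r₁, vis-viva equation gives v_p = √[μ(2/r₁ − 1/a_t)] = 54.9101 km/s.
First burn Δv₁ = |v_p − v₁| = 13.4156 km/s.
Circular speed at r₂: v₂ = √(μ/r₂) = 15.6421 km/s.
Transfer-orbit speed at r₂: v_a = √[μ(2/r₂ − 1/a_t)] = 7.80301 km/s.
Second burn Δv₂ = |v₂ − v_a| = 7.83909 km/s.
Δv = Δv₁ + Δv₂ = 13.4156 + 7.83909 = 21.25 km/s.

Δv = 21.3 km/s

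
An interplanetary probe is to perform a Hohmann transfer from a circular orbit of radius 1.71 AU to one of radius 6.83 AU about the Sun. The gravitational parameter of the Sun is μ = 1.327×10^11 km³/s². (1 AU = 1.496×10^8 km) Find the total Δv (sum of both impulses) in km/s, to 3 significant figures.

Δv = 10.2 km/s

In km: r₁ = 1.71 × 1.496×10^8 = 2.55816×10^8 km; r₂ = 6.83 × 1.496×10^8 = 1.021768×10^9 km.
Transfer-ellipse semi-major axis a_t = (r₁ + r₂)/2 = (2.55816×10^8 + 1.021768×10^9)/2 = 6.38792×10^8 km.
At r₁ the circular-orbit speed is v₁ = √(μ/r₁) = 22.776 km/s.
Transfer-orbit speed at r₁ (vis-viva): v_p = √[μ(2/r₁ − 1/a_t)] = 28.805 km/s.
First burn Δv₁ = |v_p − v₁| = 6.029 km/s.
Circular speed at r₂: v₂ = √(μ/r₂) = 11.396 km/s.
Transfer-orbit speed at r₂: v_a = √[μ(2/r₂ − 1/a_t)] = 7.2118 km/s.
Second burn Δv₂ = |v₂ − v_a| = 4.184 km/s.
Δv = Δv₁ + Δv₂ = 6.029 + 4.184 = 10.21 km/s.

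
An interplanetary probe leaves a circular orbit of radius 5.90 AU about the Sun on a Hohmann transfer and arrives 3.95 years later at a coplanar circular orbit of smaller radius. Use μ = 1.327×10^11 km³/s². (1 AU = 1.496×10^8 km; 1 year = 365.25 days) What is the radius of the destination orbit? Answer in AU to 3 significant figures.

r₂ = 2.03 AU

In km: r₁ = 5.90 × 1.496×10^8 = 8.8264×10^8 km.
Transfer time t = 3.95 years × 365.25 × 86400 s = 1.2465252×10^8 s, and t = π√(a_t³/μ).
So a_t = (μ t²/π²)^(1/3) = (1.327×10^11 × (1.2465252×10^8)² / π²)^(1/3) = 5.9337×10^8 km.
Since a_t = (r₁ + r₂)/2, r₂ = 2a_t − r₁ = 2×5.9337×10^8 − 8.8264×10^8 = 3.041×10^8 km.
In AU: r₂ = 3.041×10^8 / 1.496×10^8 = 2.03 AU.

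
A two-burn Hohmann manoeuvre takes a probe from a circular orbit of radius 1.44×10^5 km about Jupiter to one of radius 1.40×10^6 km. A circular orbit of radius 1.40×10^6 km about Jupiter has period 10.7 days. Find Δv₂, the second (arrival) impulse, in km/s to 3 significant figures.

From Kepler's third law T² = 4π²r³/μ at r = 1.40×10^6 km, T = 10.7 days = 10.7 × 86400 s = 9.2448×10^5 s: μ = 4π²r³/T² = 1.26750×10^8 km³/s².
Semi-major axis of the transfer orbit: a_t = (1.440×10^5 + 1.400×10^6)/2 = 7.720×10^5 km.
On the circular orbit at r = 1.400×10^6 km, v_c = √(μ/r) = 9.515 km/s.
Transfer-orbit speed at the same r (vis-viva, a = a_t): v_t = √[μ(2/r − 1/a_t)] = 4.109 km/s.
Δv₂ = |v_t − v_c| = |4.109 − 9.515| = 5.406 km/s.

Δv₂ = 5.41 km/s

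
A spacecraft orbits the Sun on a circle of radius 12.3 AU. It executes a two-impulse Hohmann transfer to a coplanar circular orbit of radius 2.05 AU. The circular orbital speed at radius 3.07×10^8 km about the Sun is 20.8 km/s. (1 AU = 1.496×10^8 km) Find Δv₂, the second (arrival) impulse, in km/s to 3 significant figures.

Δv₂ = 6.44 km/s

From the circular-orbit relation v² = μ/r at r = 3.07×10^8 km: μ = v²r = (20.8)² × 3.07×10^8 = 1.32820×10^11 km³/s².
In km: r₁ = 12.3 × 1.496×10^8 = 1.84008×10^9 km; r₂ = 2.05 × 1.496×10^8 = 3.0668×10^8 km.
Transfer-ellipse semi-major axis a_t = (r₁ + r₂)/2 = (1.84008×10^9 + 3.0668×10^8)/2 = 1.07338×10^9 km.
On the circular orbit at r = 3.0668×10^8 km, v_c = √(μ/r) = 20.811 km/s.
Transfer-orbit speed at the same r (vis-viva, a = a_t): v_t = √[μ(2/r − 1/a_t)] = 27.248 km/s.
Δv₂ = |v_t − v_c| = |27.248 − 20.811| = 6.437 km/s.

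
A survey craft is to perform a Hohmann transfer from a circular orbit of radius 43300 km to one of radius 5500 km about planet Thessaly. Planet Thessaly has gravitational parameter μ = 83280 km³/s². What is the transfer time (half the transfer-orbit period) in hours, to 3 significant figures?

Transfer-ellipse semi-major axis a_t = (r₁ + r₂)/2 = (43300 + 5500)/2 = 24400 km.
Half the transfer-orbit period gives t = π√(a_t³/μ) = 41490 s.
Converting: 41490 s ÷ 3600 s/hour = 11.5 hours.

t = 11.5 hours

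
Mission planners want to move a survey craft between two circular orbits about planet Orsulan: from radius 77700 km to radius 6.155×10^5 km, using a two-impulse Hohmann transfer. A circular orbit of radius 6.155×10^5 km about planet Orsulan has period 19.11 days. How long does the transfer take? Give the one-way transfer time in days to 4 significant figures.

From Kepler's third law T² = 4π²r³/μ at r = 6.155×10^5 km, T = 19.11 days = 19.11 × 86400 s = 1.651104×10^6 s: μ = 4π²r³/T² = 3.37672×10^6 km³/s².
The Hohmann ellipse has a_t = (r₁ + r₂)/2 = 3.466×10^5 km.
Transfer time t = π√(a_t³/μ) = π√((3.466×10^5)³ / 3.37672×10^6) = 3.489×10^5 s.
Converting: 3.489×10^5 s ÷ 86400 s/day = 4.038 days.

t = 4.038 days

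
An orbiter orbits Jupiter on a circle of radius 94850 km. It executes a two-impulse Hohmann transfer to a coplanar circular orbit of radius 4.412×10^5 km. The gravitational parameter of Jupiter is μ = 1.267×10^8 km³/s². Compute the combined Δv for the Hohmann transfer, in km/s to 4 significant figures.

Δv = 17.21 km/s

Semi-major axis of the transfer orbit: a_t = (94850 + 4.412×10^5)/2 = 2.68025×10^5 km.
Circular speed at r₁: v₁ = √(μ/r₁) = √(1.267×10^8/94850) = 36.5485 km/s.
On the transfer ellipse at r₁, v² = μ(2/r − 1/a) gives v_p = √[μ(2/r₁ − 1/a_t)] = 46.8921 km/s.
First burn Δv₁ = |v_p − v₁| = 10.344 km/s.
Circular speed at r₂: v₂ = √(μ/r₂) = 16.94613 km/s.
Transfer-orbit speed at r₂: v_a = √[μ(2/r₂ − 1/a_t)] = 10.08095 km/s.
Second burn Δv₂ = |v₂ − v_a| = 6.8652 km/s.
Δv = Δv₁ + Δv₂ = 10.344 + 6.8652 = 17.21 km/s.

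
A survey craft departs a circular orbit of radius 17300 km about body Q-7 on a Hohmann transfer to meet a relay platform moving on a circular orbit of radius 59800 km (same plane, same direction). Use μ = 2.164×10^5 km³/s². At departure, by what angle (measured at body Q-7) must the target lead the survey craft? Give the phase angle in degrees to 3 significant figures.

φ = 86.8°

Transfer-ellipse semi-major axis a_t = (r₁ + r₂)/2 = (17300 + 59800)/2 = 38550 km.
The half-period of the transfer ellipse is t = π√(a_t³/μ) = 51120 s.
The target's mean motion on its circular orbit is ω₂ = √(μ/r₂³) = 3.181×10^-5 rad/s.
Angle swept by the target during transfer: ω₂·t = 1.6261 rad = 93.17°.
The survey craft traverses 180° on the transfer ellipse, so the target must lead by 180° − 93.17° = 86.8°.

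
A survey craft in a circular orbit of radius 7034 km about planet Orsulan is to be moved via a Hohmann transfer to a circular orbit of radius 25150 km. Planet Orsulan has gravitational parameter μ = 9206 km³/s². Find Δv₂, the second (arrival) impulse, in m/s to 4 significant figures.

The Hohmann ellipse has a_t = (r₁ + r₂)/2 = 16092 km.
Circular speed at r = 25150 km: v_c = √(μ/r) = 0.6050 km/s.
Vis-viva on the transfer ellipse at r = 25150 km gives v_t = √[μ(2/r − 1/a_t)] = 0.4000 km/s.
Δv₂ = |v_t − v_c| = |0.4000 − 0.6050| = 0.2050 km/s.

Δv₂ = 205.0 m/s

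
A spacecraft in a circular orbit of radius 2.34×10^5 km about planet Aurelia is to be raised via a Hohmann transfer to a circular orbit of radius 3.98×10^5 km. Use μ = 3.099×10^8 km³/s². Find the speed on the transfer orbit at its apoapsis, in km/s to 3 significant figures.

v = 24.0 km/s

Transfer-ellipse semi-major axis a_t = (r₁ + r₂)/2 = (2.340×10^5 + 3.980×10^5)/2 = 3.160×10^5 km.
The apoapsis of the transfer ellipse is at r = 3.980×10^5 km.
From the vis-viva equation, v = √[μ(2/r − 1/a_t)] = 24.01 km/s.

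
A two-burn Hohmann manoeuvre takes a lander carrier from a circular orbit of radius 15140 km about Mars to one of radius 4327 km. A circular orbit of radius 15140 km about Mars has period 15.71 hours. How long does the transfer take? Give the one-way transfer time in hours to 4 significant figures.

From Kepler's third law T² = 4π²r³/μ at r = 15140 km, T = 15.71 hours = 15.71 × 3600 s = 56556 s: μ = 4π²r³/T² = 42833.1 km³/s².
Semi-major axis of the transfer orbit: a_t = (15140 + 4327)/2 = 9733.5 km.
By Kepler's third law the transfer-orbit period is T = 2π√(a_t³/μ), so t = T/2 = 14577 s.
Converting: 14577 s ÷ 3600 s/hour = 4.049 hours.

t = 4.049 hours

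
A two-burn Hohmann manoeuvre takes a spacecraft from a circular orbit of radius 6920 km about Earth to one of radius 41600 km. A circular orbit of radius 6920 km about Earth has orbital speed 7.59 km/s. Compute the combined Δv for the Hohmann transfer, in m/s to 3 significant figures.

From the circular-orbit relation v² = μ/r at r = 6920 km: μ = v²r = (7.59)² × 6920 = 3.98648×10^5 km³/s².
The Hohmann ellipse has a_t = (r₁ + r₂)/2 = 24260 km.
At r₁ the circular-orbit speed is v₁ = √(μ/r₁) = 7.590 km/s.
On the transfer ellipse at r₁, vis-viva gives v_p = √[μ(2/r₁ − 1/a_t)] = 9.939 km/s.
First burn Δv₁ = |v_p − v₁| = 2.349 km/s.
Circular speed at r₂: v₂ = √(μ/r₂) = 3.0956 km/s.
Transfer-orbit speed at r₂: v_a = √[μ(2/r₂ − 1/a_t)] = 1.6533 km/s.
Second burn Δv₂ = |v₂ − v_a| = 1.442 km/s.
Total Δv = Δv₁ + Δv₂ = 3.791 km/s.

Δv = 3790 m/s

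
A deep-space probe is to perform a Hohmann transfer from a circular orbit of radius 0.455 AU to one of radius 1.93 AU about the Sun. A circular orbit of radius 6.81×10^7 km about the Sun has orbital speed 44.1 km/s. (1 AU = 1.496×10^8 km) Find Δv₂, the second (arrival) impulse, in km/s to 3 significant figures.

From the circular-orbit relation v² = μ/r at r = 6.81×10^7 km: μ = v²r = (44.1)² × 6.81×10^7 = 1.32442×10^11 km³/s².
In km: r₁ = 0.455 × 1.496×10^8 = 6.8068×10^7 km; r₂ = 1.93 × 1.496×10^8 = 2.88728×10^8 km.
Transfer-ellipse semi-major axis a_t = (r₁ + r₂)/2 = (6.8068×10^7 + 2.88728×10^8)/2 = 1.78398×10^8 km.
On the circular orbit at r = 2.88728×10^8 km, v_c = √(μ/r) = 21.4174 km/s.
Transfer-orbit speed at the same r (vis-viva, a = a_t): v_t = √[μ(2/r − 1/a_t)] = 13.2295 km/s.
Δv₂ = |v_t − v_c| = |13.2295 − 21.4174| = 8.188 km/s.

Δv₂ = 8.19 km/s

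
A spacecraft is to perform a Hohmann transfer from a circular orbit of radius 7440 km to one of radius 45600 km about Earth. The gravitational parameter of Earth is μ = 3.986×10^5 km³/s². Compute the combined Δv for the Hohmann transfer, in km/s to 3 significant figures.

Δv = 3.67 km/s

Semi-major axis of the transfer orbit: a_t = (7440 + 45600)/2 = 26520 km.
Circular speed at r₁: v₁ = √(μ/r₁) = √(3.986×10^5/7440) = 7.320 km/s.
Transfer-orbit speed at r₁ (vis-viva equation): v_p = √[μ(2/r₁ − 1/a_t)] = 9.598 km/s.
First burn Δv₁ = |v_p − v₁| = 2.278 km/s.
At r₂, v₂ = √(μ/r₂) = 2.957 km/s.
Transfer-orbit speed at r₂: v_a = √[μ(2/r₂ − 1/a_t)] = 1.566 km/s.
Second burn Δv₂ = |v₂ − v_a| = 1.391 km/s.
Total Δv = Δv₁ + Δv₂ = 3.669 km/s.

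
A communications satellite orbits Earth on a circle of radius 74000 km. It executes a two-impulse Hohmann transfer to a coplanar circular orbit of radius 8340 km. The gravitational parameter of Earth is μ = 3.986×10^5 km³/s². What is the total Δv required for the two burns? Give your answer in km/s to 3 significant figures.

Δv = 3.63 km/s

Transfer-ellipse semi-major axis a_t = (r₁ + r₂)/2 = (74000 + 8340)/2 = 41170 km.
Circular speed at r₁: v₁ = √(μ/r₁) = √(3.986×10^5/74000) = 2.32088 km/s.
On the transfer ellipse at r₁, v² = μ(2/r − 1/a) gives v_a = √[μ(2/r₁ − 1/a_t)] = 1.04459 km/s.
First burn Δv₁ = |v_a − v₁| = 1.27629 km/s.
At r₂, v₂ = √(μ/r₂) = 6.91330 km/s.
Transfer-orbit speed at r₂: v_p = √[μ(2/r₂ − 1/a_t)] = 9.26853 km/s.
Second burn Δv₂ = |v₂ − v_p| = 2.35523 km/s.
Δv = Δv₁ + Δv₂ = 1.27629 + 2.35523 = 3.632 km/s.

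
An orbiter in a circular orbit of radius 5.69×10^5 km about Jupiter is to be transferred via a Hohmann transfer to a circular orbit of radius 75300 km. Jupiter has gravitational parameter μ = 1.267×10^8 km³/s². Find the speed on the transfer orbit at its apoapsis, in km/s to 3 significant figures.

Semi-major axis of the transfer orbit: a_t = (5.690×10^5 + 75300)/2 = 3.2215×10^5 km.
The apoapsis of the transfer ellipse is at r = 5.690×10^5 km.
Applying v² = μ(2/r − 1/a_t): v = 7.214 km/s.

v = 7.21 km/s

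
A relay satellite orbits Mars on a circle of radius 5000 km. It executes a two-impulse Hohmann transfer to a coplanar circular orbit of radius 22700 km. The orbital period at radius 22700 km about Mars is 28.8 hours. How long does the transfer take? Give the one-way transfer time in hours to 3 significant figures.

t = 6.86 hours

From Kepler's third law T² = 4π²r³/μ at r = 22700 km, T = 28.8 hours = 28.8 × 3600 s = 1.0368×10^5 s: μ = 4π²r³/T² = 42958.3 km³/s².
Transfer-ellipse semi-major axis a_t = (r₁ + r₂)/2 = (5000 + 22700)/2 = 13850 km.
Half the transfer-orbit period gives t = π√(a_t³/μ) = 24710 s.
Converting: 24710 s ÷ 3600 s/hour = 6.86 hours.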